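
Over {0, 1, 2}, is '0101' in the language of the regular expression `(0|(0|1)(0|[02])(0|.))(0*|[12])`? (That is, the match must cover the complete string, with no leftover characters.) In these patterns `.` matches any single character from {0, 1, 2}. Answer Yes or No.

No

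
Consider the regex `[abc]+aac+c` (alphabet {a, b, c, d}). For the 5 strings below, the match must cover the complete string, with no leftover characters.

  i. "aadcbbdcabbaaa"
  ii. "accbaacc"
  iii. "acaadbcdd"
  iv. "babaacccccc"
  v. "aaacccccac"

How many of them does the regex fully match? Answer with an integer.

2

i → no match — must end with "cc"
ii → match
iii → no match — must end with "cc"
iv → match
v → no match — must end with "cc"
Total matched: 2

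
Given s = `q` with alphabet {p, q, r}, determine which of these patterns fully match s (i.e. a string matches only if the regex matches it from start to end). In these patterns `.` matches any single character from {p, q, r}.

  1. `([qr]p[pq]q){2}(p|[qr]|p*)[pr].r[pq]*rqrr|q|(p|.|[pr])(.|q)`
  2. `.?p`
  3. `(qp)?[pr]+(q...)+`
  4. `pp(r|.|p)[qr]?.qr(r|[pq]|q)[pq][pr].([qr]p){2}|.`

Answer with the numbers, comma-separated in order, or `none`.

1, 4

1 → match
2 → no match — must end with `p`
3 → no match
4 → match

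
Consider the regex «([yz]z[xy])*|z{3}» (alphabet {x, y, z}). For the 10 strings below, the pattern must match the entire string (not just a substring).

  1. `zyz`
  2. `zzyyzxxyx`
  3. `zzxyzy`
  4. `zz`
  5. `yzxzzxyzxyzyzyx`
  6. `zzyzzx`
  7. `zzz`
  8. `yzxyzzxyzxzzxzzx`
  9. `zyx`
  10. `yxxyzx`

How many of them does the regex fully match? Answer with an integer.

1. `zyz` → no match
2. `zzyyzxxyx` → no match
3. `zzxyzy` → match
4. `zz` → no match
5 → no match
6. `zzyzzx` → match
7. `zzz` → match
8 → no match
9. `zyx` → no match
10. `yxxyzx` → no match
Total matched: 3

3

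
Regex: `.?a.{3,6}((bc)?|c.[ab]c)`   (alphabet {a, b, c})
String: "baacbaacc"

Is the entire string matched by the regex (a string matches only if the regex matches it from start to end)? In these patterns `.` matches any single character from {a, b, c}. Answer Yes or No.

No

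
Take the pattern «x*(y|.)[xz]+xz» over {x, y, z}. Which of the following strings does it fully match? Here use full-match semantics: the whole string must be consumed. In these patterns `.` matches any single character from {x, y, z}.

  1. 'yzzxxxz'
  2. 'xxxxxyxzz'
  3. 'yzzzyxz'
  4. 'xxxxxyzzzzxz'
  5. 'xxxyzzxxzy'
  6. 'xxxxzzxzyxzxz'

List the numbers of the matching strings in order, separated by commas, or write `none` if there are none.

1, 4

1 → match
2 → no match — must end with 'xz'
3 → no match
4 → match
5 → no match — must end with 'xz'
6 → no match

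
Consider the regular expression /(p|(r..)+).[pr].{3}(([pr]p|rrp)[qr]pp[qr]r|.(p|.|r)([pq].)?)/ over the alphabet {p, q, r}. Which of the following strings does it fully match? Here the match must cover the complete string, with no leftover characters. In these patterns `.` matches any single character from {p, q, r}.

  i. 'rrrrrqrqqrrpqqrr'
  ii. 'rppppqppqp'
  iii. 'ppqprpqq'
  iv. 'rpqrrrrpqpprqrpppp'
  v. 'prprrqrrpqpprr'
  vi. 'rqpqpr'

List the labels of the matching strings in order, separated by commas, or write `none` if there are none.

i, ii, iv, v

i → match
ii. 'rppppqppqp' → match
iii. 'ppqprpqq' → no match
iv → match
v → match
vi. 'rqpqpr' → no match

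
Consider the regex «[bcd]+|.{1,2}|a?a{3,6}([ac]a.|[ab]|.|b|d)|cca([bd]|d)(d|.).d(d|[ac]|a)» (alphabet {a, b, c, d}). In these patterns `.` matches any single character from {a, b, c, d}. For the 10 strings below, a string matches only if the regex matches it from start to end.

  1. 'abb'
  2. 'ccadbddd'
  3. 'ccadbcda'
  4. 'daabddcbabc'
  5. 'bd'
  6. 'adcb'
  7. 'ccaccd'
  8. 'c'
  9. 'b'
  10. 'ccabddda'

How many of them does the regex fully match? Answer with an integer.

6

1 → no match
2 → match
3 → match
4 → no match
5 → match
6 → no match
7 → no match
8 → match
9 → match
10 → match
Total matched: 6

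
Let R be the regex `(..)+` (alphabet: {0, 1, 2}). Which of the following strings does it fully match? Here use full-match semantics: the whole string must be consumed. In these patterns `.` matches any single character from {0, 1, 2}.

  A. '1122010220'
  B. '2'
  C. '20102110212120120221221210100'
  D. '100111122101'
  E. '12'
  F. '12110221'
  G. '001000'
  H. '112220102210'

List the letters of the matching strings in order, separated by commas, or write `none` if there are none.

A, D, E, F, G, H

A → match
B → no match
C → no match
D → match
E → match
F → match
G → match
H → match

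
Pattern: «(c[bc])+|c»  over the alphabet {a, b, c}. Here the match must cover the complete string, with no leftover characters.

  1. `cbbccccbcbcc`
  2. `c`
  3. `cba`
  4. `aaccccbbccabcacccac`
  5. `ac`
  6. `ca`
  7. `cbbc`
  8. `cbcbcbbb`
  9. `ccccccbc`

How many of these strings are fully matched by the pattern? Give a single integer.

1. `cbbccccbcbcc` → no match
2. `c` → match
3. `cba` → no match
4 → no match — must start with `c`
5. `ac` → no match — must start with `c`
6. `ca` → no match
7. `cbbc` → no match
8. `cbcbcbbb` → no match
9. `ccccccbc` → no match
Total matched: 1

1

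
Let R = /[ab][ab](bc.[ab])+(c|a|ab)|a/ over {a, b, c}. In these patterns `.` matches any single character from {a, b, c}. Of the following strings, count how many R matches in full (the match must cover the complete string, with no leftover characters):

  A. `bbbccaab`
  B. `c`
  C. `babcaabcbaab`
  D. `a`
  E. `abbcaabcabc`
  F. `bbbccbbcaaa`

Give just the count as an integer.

A → match
B → no match
C → match
D → match
E → match
F → match
Total matched: 5

5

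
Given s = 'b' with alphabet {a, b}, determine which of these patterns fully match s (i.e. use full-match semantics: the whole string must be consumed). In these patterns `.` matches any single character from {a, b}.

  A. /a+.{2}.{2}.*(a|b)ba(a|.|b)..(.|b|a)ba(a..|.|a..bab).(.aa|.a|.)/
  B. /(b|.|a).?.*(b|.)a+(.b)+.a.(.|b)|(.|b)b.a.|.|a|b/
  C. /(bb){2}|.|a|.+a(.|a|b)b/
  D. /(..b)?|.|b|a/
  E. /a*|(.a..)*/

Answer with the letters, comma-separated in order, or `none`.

A → no match — must start with 'a'
B → match
C → match
D → match
E → no match

B, C, D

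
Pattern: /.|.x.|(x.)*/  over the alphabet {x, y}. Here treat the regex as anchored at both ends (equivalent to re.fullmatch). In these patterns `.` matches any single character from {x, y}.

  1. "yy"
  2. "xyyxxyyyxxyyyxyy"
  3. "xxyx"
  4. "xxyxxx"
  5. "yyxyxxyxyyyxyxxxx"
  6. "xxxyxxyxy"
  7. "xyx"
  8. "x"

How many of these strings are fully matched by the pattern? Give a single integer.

1 → no match
2 → no match
3 → no match
4 → no match
5 → no match
6 → no match
7 → no match
8 → match
Total matched: 1

1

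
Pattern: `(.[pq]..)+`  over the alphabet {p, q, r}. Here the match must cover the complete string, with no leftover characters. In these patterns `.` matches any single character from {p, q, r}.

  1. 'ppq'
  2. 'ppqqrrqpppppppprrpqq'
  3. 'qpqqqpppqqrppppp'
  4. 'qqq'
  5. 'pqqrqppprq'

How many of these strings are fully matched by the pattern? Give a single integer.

1 → no match
2 → no match
3 → match
4 → no match
5 → no match
Total matched: 1

1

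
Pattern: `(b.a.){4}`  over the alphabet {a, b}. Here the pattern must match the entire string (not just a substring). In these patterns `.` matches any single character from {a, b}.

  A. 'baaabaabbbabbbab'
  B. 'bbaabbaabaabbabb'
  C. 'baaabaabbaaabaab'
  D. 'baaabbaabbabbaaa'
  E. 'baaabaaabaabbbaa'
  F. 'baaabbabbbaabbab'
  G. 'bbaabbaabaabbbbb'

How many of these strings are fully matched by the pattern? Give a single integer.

5

A → match
B → no match
C → match
D → match
E → match
F → match
G → no match
Total matched: 5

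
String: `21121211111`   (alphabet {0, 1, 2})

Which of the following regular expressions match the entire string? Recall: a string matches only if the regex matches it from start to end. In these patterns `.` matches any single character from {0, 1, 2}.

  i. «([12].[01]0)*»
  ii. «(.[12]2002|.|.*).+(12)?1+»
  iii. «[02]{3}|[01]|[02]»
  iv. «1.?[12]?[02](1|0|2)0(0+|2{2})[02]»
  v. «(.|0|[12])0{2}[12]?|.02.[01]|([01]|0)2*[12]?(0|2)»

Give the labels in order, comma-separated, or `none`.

ii

i → no match
ii → match
iii → no match
iv → no match — must start with `1`
v → no match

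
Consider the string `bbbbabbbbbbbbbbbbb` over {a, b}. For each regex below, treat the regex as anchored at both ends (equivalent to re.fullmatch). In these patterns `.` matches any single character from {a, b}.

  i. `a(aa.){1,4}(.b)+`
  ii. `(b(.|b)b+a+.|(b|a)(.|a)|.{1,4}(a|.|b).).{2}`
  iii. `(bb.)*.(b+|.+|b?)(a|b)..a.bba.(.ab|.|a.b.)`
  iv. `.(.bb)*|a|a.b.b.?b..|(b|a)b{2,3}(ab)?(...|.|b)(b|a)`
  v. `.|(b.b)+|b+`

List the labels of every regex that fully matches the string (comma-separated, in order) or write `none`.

i → no match — must start with `aaa`
ii → no match
iii → no match
iv → no match
v → match

v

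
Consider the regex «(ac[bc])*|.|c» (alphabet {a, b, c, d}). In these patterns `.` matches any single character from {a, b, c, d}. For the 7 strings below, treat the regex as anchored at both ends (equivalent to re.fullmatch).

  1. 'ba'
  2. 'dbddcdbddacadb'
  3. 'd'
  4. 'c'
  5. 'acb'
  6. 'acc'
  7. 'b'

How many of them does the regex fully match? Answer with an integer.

5

1 → no match
2 → no match
3 → match
4 → match
5 → match
6 → match
7 → match
Total matched: 5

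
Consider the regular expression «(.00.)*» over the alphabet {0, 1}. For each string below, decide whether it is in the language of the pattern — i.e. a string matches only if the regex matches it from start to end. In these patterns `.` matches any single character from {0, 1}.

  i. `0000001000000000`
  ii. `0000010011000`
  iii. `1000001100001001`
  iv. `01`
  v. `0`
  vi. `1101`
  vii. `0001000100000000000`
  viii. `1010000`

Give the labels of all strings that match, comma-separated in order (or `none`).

none

i → no match
ii → no match
iii → no match
iv → no match
v → no match
vi → no match
vii → no match
viii → no match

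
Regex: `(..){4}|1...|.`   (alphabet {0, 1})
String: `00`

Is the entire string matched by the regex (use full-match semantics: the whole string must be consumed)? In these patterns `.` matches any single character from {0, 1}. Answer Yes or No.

No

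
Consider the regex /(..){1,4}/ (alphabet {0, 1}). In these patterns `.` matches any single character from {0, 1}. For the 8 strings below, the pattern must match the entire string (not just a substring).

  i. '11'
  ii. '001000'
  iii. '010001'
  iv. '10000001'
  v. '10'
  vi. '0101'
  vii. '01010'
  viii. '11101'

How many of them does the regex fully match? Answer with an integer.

6

i → match
ii → match
iii → match
iv → match
v → match
vi → match
vii → no match
viii → no match
Total matched: 6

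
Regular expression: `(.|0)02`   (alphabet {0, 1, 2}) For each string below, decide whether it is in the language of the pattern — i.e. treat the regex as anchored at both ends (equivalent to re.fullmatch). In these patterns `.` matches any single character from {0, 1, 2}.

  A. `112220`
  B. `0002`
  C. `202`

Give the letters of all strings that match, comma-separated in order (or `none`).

C

A → no match — must end with `02`
B → no match
C → match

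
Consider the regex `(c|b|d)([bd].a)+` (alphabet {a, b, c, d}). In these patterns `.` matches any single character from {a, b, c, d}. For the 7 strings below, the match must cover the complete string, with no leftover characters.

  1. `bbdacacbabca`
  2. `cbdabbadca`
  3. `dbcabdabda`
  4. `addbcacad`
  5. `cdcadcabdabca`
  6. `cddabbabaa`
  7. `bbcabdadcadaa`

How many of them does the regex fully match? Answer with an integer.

5

1. `bbdacacbabca` → no match
2. `cbdabbadca` → match
3. `dbcabdabda` → match
4. `addbcacad` → no match — must end with `a`
5 → match
6. `cddabbabaa` → match
7 → match
Total matched: 5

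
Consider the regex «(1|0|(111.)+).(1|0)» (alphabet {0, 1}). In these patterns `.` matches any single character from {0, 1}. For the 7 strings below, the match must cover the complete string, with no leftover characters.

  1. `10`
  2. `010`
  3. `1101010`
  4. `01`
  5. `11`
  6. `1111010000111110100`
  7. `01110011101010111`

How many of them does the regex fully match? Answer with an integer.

1

1 → no match
2 → match
3 → no match
4 → no match
5 → no match
6 → no match
7 → no match
Total matched: 1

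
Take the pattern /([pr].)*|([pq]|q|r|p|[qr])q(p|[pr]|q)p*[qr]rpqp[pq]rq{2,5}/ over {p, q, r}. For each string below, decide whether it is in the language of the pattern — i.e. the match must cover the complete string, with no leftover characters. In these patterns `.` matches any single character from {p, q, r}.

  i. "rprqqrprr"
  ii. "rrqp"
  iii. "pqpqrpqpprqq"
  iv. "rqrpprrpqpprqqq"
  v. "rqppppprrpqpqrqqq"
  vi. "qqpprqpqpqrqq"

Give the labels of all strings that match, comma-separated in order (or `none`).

i → no match
ii → no match
iii → match
iv → match
v → match
vi → no match

iii, iv, v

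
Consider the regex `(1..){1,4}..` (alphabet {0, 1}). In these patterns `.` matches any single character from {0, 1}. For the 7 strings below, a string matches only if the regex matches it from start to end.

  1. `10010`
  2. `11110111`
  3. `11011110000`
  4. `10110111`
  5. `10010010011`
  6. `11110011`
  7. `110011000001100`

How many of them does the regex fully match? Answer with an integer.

1 → match
2 → match
3 → match
4 → match
5 → match
6 → match
7 → no match
Total matched: 6

6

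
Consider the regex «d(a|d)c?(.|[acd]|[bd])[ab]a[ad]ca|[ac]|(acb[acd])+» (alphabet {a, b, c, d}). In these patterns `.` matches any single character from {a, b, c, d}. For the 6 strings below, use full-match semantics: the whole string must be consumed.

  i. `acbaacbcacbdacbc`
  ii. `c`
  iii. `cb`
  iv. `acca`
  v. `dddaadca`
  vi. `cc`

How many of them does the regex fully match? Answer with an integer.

i → match
ii → match
iii → no match
iv → no match
v → match
vi → no match
Total matched: 3

3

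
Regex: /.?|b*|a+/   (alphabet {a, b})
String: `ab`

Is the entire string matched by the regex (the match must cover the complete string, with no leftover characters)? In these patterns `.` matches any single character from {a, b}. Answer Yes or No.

No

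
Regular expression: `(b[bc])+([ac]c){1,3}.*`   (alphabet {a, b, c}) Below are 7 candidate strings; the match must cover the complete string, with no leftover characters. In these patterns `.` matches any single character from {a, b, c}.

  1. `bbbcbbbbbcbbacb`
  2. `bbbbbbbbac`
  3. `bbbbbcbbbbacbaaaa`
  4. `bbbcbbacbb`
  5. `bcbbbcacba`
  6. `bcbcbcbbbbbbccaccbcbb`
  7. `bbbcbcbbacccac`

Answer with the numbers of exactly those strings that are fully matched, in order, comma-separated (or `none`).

1 → match
2. `bbbbbbbbac` → match
3 → match
4. `bbbcbbacbb` → match
5. `bcbbbcacba` → match
6 → match
7 → match

1, 2, 3, 4, 5, 6, 7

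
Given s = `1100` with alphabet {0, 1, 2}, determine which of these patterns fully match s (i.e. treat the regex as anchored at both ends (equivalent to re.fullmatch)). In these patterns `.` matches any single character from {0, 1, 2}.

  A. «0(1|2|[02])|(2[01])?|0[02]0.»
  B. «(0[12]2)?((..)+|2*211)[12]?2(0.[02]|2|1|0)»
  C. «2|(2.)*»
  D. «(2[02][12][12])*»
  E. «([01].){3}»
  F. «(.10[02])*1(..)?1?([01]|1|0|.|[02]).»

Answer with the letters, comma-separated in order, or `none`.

F

A → no match
B → no match
C → no match
D → no match
E → no match
F → match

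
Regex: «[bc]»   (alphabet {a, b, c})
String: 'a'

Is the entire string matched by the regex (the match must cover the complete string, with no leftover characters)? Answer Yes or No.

No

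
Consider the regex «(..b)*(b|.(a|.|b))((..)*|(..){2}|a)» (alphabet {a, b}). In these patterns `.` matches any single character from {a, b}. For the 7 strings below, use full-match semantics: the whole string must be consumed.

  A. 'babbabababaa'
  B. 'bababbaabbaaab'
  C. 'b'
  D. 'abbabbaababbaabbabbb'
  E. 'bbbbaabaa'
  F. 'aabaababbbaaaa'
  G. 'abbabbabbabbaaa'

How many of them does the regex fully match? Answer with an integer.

A → match
B → match
C → match
D → match
E → match
F → match
G → match
Total matched: 7

7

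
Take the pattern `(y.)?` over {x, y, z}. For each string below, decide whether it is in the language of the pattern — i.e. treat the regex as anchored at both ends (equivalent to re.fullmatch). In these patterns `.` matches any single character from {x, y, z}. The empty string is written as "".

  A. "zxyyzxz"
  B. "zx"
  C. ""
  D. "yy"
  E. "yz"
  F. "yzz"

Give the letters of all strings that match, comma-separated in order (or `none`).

A → no match
B → no match
C → match
D → match
E → match
F → no match

C, D, E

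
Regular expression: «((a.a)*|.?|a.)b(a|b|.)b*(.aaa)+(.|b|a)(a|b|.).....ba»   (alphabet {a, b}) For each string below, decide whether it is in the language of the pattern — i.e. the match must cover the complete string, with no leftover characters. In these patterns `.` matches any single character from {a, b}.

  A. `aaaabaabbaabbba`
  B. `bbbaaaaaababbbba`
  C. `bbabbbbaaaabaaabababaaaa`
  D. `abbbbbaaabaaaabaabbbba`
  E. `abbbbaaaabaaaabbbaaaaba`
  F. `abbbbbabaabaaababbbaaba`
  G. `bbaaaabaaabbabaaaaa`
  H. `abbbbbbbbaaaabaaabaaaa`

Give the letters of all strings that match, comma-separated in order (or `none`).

B, D

A → no match
B → match
C → no match — must end with `ba`
D → match
E → no match
F → no match
G → no match — must end with `ba`
H → no match — must end with `ba`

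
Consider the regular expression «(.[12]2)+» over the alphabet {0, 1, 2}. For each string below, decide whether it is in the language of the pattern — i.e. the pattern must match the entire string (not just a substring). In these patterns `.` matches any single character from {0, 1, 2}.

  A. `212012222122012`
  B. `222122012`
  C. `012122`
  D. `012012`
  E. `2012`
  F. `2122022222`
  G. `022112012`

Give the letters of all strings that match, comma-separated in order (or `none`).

A, B, C, D, G

A → match
B → match
C → match
D → match
E → no match
F → no match
G → match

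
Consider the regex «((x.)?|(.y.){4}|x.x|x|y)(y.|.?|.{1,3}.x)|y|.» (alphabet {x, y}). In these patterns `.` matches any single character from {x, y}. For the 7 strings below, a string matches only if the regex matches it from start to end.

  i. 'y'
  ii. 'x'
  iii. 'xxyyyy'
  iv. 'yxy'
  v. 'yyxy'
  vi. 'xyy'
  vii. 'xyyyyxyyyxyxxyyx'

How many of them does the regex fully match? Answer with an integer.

4

i. 'y' → match
ii. 'x' → match
iii. 'xxyyyy' → no match
iv. 'yxy' → no match
v. 'yyxy' → no match
vi. 'xyy' → match
vii → match
Total matched: 4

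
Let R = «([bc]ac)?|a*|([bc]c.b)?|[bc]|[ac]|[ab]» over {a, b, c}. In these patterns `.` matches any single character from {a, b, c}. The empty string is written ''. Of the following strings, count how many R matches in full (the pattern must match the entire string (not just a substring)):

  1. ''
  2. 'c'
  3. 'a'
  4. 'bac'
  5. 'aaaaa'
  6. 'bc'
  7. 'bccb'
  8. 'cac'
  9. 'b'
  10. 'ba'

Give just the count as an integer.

8

1 → match
2 → match
3 → match
4 → match
5 → match
6 → no match
7 → match
8 → match
9 → match
10 → no match
Total matched: 8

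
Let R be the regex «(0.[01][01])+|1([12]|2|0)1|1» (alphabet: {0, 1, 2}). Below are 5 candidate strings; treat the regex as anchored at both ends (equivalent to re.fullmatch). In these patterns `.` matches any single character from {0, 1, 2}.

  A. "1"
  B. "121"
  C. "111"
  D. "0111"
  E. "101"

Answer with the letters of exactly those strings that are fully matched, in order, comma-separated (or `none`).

A, B, C, D, E

A → match
B → match
C → match
D → match
E → match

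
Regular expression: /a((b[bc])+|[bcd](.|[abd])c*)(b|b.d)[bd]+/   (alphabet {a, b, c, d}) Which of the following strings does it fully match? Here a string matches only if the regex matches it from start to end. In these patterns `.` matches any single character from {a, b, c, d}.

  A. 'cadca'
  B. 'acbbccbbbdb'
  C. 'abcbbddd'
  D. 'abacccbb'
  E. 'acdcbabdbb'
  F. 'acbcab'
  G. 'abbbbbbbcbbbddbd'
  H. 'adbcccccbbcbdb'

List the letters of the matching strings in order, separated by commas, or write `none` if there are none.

A → no match — must start with 'a'
B → no match
C → match
D → match
E → no match
F → no match
G → match
H → no match

C, D, G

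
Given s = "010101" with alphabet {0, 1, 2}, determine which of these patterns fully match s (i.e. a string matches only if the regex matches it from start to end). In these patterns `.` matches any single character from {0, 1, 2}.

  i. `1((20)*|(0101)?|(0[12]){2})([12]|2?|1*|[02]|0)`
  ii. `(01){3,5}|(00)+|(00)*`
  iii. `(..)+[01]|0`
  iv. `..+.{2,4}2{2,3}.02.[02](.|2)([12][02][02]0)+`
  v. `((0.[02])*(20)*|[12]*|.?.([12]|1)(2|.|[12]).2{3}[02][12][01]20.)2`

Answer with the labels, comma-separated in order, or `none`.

ii

i → no match — must start with "1"
ii → match
iii → no match
iv → no match — must end with "0"
v → no match — must end with "2"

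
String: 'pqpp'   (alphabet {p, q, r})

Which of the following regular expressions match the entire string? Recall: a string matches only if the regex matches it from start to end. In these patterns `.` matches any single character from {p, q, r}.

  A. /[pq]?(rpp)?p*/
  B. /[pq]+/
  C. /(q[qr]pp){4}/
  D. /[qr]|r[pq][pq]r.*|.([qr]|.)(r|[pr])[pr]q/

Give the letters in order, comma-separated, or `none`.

A → no match
B → match
C → no match — must start with 'q'
D → no match

B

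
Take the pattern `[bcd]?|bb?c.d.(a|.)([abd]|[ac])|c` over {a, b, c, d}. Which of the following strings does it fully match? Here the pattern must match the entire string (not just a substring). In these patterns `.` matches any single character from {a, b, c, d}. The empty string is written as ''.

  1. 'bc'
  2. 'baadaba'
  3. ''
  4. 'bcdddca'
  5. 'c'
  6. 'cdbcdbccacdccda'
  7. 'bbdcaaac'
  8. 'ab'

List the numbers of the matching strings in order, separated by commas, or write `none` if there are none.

1 → no match
2 → no match
3 → match
4 → match
5 → match
6 → no match
7 → no match
8 → no match

3, 4, 5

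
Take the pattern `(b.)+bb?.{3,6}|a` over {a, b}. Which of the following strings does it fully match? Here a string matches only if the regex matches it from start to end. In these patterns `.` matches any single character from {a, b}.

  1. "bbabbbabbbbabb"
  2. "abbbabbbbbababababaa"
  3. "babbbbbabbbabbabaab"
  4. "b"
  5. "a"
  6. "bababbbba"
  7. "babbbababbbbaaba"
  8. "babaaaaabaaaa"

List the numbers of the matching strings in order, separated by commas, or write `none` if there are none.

1 → no match
2 → no match
3 → match
4. "b" → no match
5. "a" → match
6. "bababbbba" → match
7 → match
8 → no match

3, 5, 6, 7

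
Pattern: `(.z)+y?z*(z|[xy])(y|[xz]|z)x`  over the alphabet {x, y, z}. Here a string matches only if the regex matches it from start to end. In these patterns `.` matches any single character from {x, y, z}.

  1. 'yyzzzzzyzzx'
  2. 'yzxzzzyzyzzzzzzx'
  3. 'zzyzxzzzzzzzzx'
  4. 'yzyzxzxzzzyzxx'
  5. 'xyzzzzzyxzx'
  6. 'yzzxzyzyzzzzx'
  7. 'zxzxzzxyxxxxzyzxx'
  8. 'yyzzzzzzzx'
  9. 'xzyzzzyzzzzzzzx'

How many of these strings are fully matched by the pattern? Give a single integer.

4

1 → no match
2 → match
3 → match
4 → match
5 → no match
6 → no match
7 → no match
8 → no match
9 → match
Total matched: 4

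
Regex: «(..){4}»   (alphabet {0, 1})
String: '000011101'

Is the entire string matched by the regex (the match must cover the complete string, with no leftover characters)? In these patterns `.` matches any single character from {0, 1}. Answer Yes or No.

No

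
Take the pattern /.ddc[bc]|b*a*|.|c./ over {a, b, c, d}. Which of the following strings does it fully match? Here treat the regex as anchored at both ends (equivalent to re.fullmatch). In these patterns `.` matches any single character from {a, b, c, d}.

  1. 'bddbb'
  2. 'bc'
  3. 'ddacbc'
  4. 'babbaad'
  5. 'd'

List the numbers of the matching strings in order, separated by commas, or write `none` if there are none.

1. 'bddbb' → no match
2. 'bc' → no match
3. 'ddacbc' → no match
4. 'babbaad' → no match
5. 'd' → match

5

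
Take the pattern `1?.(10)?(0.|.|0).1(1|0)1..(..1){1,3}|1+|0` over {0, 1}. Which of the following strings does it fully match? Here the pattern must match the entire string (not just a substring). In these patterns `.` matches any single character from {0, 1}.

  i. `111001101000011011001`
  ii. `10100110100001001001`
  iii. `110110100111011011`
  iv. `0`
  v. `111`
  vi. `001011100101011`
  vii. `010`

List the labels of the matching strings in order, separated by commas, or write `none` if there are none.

ii, iii, iv, v, vi

i → no match
ii → match
iii → match
iv → match
v → match
vi → match
vii → no match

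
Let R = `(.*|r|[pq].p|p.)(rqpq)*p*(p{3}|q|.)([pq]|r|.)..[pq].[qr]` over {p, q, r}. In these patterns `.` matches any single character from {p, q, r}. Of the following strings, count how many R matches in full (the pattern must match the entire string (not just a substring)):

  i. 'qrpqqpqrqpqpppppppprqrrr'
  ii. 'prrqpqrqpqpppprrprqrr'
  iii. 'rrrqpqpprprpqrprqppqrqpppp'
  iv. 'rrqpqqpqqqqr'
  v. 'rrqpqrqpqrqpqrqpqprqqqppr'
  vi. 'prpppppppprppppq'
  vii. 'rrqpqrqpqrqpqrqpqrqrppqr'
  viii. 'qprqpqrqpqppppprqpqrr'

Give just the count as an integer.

6

i → no match
ii → match
iii → no match
iv. 'rrqpqqpqqqqr' → match
v → match
vi → match
vii → match
viii → match
Total matched: 6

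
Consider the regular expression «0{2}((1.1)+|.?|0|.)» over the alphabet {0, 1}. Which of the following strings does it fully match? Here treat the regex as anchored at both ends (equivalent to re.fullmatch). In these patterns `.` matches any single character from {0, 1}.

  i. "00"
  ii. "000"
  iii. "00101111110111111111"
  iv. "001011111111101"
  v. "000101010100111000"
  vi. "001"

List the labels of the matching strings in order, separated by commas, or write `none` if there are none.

i, ii, vi

i → match
ii → match
iii → no match
iv → no match
v → no match
vi → match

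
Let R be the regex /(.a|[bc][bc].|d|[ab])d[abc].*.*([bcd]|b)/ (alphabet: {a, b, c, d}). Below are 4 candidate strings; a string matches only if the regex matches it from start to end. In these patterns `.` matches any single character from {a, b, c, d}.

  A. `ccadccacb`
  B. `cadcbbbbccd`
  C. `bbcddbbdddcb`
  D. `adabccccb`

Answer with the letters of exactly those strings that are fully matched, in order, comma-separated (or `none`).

A, B, D

A → match
B → match
C → no match
D → match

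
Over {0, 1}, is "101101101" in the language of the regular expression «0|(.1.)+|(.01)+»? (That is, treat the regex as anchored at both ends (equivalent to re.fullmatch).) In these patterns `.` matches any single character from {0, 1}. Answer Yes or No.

Yes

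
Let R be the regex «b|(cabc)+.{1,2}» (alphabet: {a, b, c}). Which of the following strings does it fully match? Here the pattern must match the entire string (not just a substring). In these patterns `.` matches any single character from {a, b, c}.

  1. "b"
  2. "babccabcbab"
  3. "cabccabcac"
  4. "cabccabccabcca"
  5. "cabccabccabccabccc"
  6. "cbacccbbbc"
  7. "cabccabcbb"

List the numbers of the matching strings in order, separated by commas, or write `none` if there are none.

1. "b" → match
2. "babccabcbab" → no match
3. "cabccabcac" → match
4 → match
5 → match
6. "cbacccbbbc" → no match
7. "cabccabcbb" → match

1, 3, 4, 5, 7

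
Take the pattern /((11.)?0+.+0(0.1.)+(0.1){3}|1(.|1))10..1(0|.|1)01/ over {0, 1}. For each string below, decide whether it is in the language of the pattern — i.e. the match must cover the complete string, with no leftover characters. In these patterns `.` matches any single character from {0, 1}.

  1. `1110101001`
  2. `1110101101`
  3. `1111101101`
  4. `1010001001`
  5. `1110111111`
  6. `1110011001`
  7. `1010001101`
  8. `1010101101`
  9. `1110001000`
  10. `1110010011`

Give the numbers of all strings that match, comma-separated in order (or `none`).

1, 2, 4, 6, 7, 8

1 → match
2 → match
3 → no match
4 → match
5 → no match — must end with `01`
6 → match
7 → match
8 → match
9 → no match — must end with `01`
10 → no match — must end with `01`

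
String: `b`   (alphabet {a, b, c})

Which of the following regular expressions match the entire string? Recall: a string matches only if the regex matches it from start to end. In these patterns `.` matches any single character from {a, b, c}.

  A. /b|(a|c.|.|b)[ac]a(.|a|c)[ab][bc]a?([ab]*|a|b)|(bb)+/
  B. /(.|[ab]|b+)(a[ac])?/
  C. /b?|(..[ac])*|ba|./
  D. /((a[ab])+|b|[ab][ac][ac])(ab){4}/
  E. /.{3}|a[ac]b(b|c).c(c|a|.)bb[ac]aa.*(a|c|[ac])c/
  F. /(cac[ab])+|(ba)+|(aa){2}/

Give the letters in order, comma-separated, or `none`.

A → match
B → match
C → match
D → no match — must end with `ab`
E → no match
F → no match

A, B, C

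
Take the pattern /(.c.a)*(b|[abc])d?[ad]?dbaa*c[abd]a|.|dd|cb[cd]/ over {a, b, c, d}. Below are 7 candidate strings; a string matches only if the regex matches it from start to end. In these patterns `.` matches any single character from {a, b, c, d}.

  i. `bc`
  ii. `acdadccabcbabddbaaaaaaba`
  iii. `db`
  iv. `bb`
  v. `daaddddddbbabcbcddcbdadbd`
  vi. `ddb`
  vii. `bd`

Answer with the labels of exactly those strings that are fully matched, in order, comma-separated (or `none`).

none

i → no match
ii → no match
iii → no match
iv → no match
v → no match
vi → no match
vii → no match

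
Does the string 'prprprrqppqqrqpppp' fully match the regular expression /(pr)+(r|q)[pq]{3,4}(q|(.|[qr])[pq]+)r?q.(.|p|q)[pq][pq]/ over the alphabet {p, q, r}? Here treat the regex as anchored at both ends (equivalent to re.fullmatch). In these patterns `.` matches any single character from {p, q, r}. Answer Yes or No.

Yes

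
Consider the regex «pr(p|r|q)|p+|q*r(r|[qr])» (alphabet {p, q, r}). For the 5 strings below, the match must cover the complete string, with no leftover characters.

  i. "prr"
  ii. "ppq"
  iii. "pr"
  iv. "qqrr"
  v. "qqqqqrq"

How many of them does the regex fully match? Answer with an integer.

3

i. "prr" → match
ii. "ppq" → no match
iii. "pr" → no match
iv. "qqrr" → match
v. "qqqqqrq" → match
Total matched: 3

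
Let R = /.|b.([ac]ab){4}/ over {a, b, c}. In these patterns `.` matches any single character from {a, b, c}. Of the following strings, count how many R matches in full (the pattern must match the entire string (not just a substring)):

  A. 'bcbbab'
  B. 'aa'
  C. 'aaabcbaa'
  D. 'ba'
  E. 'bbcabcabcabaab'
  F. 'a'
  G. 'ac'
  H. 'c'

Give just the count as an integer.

A → no match
B → no match
C → no match
D → no match
E → match
F → match
G → no match
H → match
Total matched: 3

3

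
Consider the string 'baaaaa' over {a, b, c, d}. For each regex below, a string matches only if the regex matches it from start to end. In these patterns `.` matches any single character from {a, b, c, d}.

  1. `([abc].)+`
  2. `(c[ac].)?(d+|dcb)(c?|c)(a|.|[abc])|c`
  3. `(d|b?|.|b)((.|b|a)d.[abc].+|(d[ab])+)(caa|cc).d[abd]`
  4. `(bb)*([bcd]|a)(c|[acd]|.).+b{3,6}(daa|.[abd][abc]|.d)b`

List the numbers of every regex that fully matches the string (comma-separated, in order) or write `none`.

1

1 → match
2 → no match
3 → no match
4 → no match — must end with 'b'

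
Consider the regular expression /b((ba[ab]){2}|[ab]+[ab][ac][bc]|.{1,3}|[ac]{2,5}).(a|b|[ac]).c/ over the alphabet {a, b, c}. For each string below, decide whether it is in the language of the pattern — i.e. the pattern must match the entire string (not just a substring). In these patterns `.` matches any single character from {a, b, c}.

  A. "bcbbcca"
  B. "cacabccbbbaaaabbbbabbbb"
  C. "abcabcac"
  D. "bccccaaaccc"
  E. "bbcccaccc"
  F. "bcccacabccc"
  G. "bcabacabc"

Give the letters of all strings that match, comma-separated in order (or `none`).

none

A. "bcbbcca" → no match — must end with "c"
B → no match — must start with "b"
C. "abcabcac" → no match — must start with "b"
D. "bccccaaaccc" → no match
E. "bbcccaccc" → no match
F. "bcccacabccc" → no match
G. "bcabacabc" → no match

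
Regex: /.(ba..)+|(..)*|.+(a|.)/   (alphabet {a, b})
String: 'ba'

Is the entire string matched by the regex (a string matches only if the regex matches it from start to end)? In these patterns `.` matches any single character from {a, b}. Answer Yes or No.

Yes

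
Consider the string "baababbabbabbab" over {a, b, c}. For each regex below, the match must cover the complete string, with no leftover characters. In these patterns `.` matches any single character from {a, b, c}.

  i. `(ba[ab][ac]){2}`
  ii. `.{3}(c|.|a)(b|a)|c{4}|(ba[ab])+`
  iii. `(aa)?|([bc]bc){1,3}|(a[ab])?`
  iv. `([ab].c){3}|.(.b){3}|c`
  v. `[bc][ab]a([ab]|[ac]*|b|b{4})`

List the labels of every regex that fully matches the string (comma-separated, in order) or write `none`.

ii

i → no match
ii → match
iii → no match
iv → no match
v → no match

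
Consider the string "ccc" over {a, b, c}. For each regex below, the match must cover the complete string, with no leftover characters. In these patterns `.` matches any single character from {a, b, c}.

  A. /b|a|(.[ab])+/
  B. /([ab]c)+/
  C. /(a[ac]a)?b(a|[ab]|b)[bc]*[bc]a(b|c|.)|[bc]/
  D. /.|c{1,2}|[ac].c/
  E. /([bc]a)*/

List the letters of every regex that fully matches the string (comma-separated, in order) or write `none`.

D

A → no match
B → no match
C → no match
D → match
E → no match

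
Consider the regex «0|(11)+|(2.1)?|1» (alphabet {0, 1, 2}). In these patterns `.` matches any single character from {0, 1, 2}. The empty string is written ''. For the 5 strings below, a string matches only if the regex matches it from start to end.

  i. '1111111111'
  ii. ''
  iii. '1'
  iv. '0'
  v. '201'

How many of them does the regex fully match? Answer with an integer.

i → match
ii → match
iii → match
iv → match
v → match
Total matched: 5

5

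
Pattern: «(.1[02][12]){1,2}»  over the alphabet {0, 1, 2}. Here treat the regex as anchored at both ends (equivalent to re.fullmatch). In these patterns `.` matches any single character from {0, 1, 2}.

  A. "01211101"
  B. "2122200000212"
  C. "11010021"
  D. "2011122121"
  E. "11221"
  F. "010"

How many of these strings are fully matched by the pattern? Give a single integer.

1

A → match
B → no match
C → no match
D → no match
E → no match
F → no match
Total matched: 1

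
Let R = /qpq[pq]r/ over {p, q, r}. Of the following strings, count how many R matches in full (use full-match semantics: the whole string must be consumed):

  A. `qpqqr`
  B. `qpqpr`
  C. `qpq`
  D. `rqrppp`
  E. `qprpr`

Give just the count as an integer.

2

A. `qpqqr` → match
B. `qpqpr` → match
C. `qpq` → no match — must end with `r`
D. `rqrppp` → no match — must start with `qpq`
E. `qprpr` → no match — must start with `qpq`
Total matched: 2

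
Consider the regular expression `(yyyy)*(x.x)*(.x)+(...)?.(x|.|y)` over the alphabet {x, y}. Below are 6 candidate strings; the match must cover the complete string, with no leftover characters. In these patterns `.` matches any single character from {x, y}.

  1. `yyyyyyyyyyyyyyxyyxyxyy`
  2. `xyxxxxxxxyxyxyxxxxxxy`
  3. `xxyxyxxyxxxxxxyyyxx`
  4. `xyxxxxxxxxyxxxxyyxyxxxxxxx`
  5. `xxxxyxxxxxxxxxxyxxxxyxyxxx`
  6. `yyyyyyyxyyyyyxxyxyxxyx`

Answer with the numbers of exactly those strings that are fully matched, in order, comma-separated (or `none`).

1 → no match
2 → match
3 → no match
4 → no match
5 → no match
6 → no match

2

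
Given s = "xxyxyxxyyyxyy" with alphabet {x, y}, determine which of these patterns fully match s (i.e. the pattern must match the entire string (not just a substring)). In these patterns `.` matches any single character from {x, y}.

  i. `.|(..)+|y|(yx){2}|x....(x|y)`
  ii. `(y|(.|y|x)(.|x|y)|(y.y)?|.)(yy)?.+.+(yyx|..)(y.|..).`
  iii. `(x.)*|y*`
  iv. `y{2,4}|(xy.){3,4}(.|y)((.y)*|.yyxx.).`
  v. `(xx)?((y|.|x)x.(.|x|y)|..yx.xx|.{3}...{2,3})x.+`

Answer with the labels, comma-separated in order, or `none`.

i → no match
ii → match
iii → no match
iv → no match
v → match

ii, v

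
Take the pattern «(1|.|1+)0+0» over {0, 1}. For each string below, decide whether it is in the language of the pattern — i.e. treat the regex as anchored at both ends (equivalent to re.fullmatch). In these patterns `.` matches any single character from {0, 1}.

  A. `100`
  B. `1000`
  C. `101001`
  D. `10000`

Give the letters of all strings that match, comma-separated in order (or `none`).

A, B, D

A. `100` → match
B. `1000` → match
C. `101001` → no match — must end with `00`
D. `10000` → match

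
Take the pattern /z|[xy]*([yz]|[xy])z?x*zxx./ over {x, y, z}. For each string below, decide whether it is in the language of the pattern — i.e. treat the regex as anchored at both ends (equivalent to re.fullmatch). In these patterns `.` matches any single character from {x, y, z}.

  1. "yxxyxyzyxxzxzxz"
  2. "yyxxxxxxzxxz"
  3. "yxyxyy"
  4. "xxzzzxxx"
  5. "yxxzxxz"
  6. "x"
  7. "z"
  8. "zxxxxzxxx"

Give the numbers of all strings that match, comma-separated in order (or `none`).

1 → no match
2 → match
3 → no match
4 → match
5 → match
6 → no match
7 → match
8 → match

2, 4, 5, 7, 8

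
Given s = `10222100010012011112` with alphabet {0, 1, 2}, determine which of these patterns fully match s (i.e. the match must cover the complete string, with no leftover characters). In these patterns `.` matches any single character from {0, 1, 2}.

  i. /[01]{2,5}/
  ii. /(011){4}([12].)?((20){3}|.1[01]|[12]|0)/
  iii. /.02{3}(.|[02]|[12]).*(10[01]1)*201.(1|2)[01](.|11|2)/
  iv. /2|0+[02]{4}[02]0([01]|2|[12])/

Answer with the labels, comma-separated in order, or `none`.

i → no match
ii → no match — must start with `011`
iii → match
iv → no match

iii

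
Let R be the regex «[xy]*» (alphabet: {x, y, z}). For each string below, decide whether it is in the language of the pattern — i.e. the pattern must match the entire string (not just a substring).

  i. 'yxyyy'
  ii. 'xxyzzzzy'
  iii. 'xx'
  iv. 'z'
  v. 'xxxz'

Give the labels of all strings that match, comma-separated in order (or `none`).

i → match
ii → no match
iii → match
iv → no match
v → no match

i, iii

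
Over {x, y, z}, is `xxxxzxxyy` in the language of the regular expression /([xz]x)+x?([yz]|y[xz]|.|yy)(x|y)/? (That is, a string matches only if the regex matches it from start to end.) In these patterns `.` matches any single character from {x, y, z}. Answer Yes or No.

Yes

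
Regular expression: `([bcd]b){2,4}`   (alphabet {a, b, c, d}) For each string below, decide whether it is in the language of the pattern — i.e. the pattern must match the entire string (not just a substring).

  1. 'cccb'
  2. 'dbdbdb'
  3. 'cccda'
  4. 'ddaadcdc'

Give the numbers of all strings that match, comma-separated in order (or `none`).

2

1 → no match
2 → match
3 → no match — must end with 'b'
4 → no match — must end with 'b'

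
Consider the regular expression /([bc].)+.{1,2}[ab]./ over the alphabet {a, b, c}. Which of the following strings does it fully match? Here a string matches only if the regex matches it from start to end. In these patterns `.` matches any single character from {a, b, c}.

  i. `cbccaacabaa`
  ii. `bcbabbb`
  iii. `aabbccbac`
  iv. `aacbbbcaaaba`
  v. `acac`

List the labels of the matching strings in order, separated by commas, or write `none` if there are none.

i → no match
ii → match
iii → no match
iv → no match
v → no match

ii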